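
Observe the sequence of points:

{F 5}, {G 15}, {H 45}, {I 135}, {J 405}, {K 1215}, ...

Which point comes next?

{L 3645}

Letter: F, G, H, I, J, K → L (letters move forward 1 place in the alphabet).
Second value — ×3 each step: 5, 15, 45, 135, 405, 1215 → 3645.
Putting it together: {L 3645}.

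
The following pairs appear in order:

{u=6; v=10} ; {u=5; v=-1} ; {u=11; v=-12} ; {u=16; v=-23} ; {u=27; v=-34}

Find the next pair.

U — each term is the sum of the two before it: 6, 5, 11, 16, 27 → 43.
V — −11 each step: 10, -1, -12, -23, -34 → -45.
Combining the parts gives {u=43; v=-45}.

{u=43; v=-45}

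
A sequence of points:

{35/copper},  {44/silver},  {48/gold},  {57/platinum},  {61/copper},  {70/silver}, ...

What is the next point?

First entry: alternating steps +9, +4, +9, +4, …; 35, 44, 48, 57, 61, 70 → 74.
Metal: repeats copper → silver → gold → platinum, so copper, silver, gold, platinum, copper, silver → gold.
Putting it together: {74/gold}.

{74/gold}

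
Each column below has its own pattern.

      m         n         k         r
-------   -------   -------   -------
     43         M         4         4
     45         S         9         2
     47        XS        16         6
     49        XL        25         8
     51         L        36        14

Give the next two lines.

53  M  49  22; 55  S  64  36

Column m: 43, 45, 47, 49, 51 → 53 → 55 (+2 each step).
Column n: M, S, XS, XL, L → M → S (runs backward through clothing sizes XS→XL).
Column k: perfect squares: 2², 3², 4², …, so 4, 9, 16, 25, 36 → 49 → 64.
Column r — each term is the sum of the two before it: 4, 2, 6, 8, 14 → 22 → 36.
So the next two lines are 53  M  49  22 and 55  S  64  36.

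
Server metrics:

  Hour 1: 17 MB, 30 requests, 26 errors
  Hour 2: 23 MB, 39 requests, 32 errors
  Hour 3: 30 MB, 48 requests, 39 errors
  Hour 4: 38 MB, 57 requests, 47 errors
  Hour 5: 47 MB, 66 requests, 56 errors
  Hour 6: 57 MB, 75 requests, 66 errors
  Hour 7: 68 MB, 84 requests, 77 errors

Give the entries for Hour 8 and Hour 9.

MB: differences are 6, 7, 8, … (increasing by 1 each time); 17, 23, 30, 38, 47, 57, 68 → 80 → 93.
Requests: +9 each step; 30, 39, 48, 57, 66, 75, 84 → 93 → 102.
Errors: differences are 6, 7, 8, … (increasing by 1 each time), so 26, 32, 39, 47, 56, 66, 77 → 89 → 102.
So the next two rows are 80 MB, 93 requests, 89 errors and 93 MB, 102 requests, 102 errors.

80 MB, 93 requests, 89 errors; 93 MB, 102 requests, 102 errors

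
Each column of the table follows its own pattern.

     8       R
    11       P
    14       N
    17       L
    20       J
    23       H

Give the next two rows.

26  F; 29  D

For the first component, +3 each step: 8, 11, 14, 17, 20, 23 → 26 → 29.
Letter: letters move back 2 places in the alphabet, so R, P, N, L, J, H → F → D.
Putting the parts together: 26  F and then 29  D.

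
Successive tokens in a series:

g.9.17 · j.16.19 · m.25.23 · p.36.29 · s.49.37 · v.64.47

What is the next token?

y.81.59

Letter: g, j, m, p, s, v → y (letters move forward 3 places in the alphabet).
For the second component, perfect squares: 3², 4², 5², …: 9, 16, 25, 36, 49, 64 → 81.
Third component — differences are 2, 4, 6, … (increasing by 2 each time): 17, 19, 23, 29, 37, 47 → 59.
So the next token is y.81.59.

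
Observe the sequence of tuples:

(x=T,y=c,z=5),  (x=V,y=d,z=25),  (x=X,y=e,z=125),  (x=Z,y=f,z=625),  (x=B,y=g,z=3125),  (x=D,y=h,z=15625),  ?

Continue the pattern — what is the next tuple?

X — letters move forward 2 places in the alphabet, wrapping Z→A: T, V, X, Z, B, D → F.
Y: letters move forward 1 place in the alphabet; c, d, e, f, g, h → i.
Z: ×5 each step; 5, 25, 125, 625, 3125, 15625 → 78125.
Combining the parts gives (x=F,y=i,z=78125).

(x=F,y=i,z=78125)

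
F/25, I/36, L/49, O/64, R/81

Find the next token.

U/100

Letter goes F, I, L, O, R → U (letters move forward 3 places in the alphabet).
Second component: perfect squares: 5², 6², 7², …, so 25, 36, 49, 64, 81 → 100.
So the next token is U/100.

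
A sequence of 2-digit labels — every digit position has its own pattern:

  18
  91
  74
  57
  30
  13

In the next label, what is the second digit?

Second digit: +3 each step, mod 10; 8, 1, 4, 7, 0, 3 → 6.

6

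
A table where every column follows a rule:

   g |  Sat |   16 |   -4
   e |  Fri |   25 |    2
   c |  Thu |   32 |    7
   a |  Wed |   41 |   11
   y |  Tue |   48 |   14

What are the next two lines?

w  Mon  57  16; u  Sun  64  17

Letter: letters move back 2 places in the alphabet, wrapping A→Z; g, e, c, a, y → w → u.
Day — runs backward through the weekdays Mon→Sun: Sat, Fri, Thu, Wed, Tue → Mon → Sun.
Third component — alternating steps +9, +7, +9, +7, …: 16, 25, 32, 41, 48 → 57 → 64.
Fourth component: -4, 2, 7, 11, 14 → 16 → 17 (differences are 6, 5, 4, … (decreasing by 1 each time)).
So the next two lines are w  Mon  57  16 and u  Sun  64  17.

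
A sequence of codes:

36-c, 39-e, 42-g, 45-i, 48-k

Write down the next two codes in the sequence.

For the first component, +3 each step: 36, 39, 42, 45, 48 → 51 → 54.
Letter — letters move forward 2 places in the alphabet: c, e, g, i, k → m → o.
So the next two codes are 51-m and 54-o.

51-m, 54-o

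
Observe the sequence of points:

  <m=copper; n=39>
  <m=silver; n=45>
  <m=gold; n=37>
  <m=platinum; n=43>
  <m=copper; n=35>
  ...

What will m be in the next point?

M goes copper, silver, gold, platinum, copper → silver (repeats copper → silver → gold → platinum).

silver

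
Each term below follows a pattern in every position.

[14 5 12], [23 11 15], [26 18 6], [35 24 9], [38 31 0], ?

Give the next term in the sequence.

[47 37 3]

First entry — alternating steps +9, +3, +9, +3, …: 14, 23, 26, 35, 38 → 47.
For the second entry, alternating steps +6, +7, +6, +7, …: 5, 11, 18, 24, 31 → 37.
Third entry: 12, 15, 6, 9, 0 → 3 (alternating steps +3, −9, +3, −9, …).
Combining the parts gives [47 37 3].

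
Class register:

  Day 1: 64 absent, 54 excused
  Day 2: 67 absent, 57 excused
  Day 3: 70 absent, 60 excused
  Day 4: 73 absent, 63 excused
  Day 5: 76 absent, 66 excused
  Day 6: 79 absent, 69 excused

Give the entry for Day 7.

For the absent, +3 each step: 64, 67, 70, 73, 76, 79 → 82.
Excused — always 10 less than the absent: 54, 57, 60, 63, 66, 69 → 72.
Putting it together: 82 absent, 72 excused.

82 absent, 72 excused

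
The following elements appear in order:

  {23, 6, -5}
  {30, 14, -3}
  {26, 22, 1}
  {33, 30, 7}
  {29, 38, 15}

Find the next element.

{36, 46, 25}

First part: 23, 30, 26, 33, 29 → 36 (alternating steps +7, −4, +7, −4, …).
For the second part, +8 each step: 6, 14, 22, 30, 38 → 46.
Third part: differences are 2, 4, 6, … (increasing by 2 each time), so -5, -3, 1, 7, 15 → 25.
So the next element is {36, 46, 25}.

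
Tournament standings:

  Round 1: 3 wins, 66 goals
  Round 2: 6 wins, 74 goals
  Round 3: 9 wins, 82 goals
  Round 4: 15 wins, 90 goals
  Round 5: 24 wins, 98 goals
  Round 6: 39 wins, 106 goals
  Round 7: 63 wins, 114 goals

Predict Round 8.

For the wins, each term is the sum of the two before it: 3, 6, 9, 15, 24, 39, 63 → 102.
Goals — +8 each step: 66, 74, 82, 90, 98, 106, 114 → 122.
Combining the parts gives 102 wins, 122 goals.

102 wins, 122 goals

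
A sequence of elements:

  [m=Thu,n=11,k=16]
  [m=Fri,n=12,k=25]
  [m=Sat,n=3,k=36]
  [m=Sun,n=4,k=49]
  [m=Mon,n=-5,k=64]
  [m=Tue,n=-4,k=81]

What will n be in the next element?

N — alternating steps +1, −9, +1, −9, …: 11, 12, 3, 4, -5, -4 → -13.

-13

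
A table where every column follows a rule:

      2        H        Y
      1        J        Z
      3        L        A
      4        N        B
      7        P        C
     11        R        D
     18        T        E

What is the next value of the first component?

For the first component, each term is the sum of the two before it: 2, 1, 3, 4, 7, 11, 18 → 29.

29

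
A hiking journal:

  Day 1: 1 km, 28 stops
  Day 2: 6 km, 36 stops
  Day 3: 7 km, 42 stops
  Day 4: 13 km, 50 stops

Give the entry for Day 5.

Km — each term is the sum of the two before it: 1, 6, 7, 13 → 20.
For the stops, alternating steps +8, +6, +8, +6, …: 28, 36, 42, 50 → 56.
Combining the parts gives 20 km, 56 stops.

20 km, 56 stops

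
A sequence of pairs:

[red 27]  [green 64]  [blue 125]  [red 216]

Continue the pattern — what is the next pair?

Colour — repeats red → green → blue: red, green, blue, red → green.
Second value — perfect cubes: 3³, 4³, 5³, …: 27, 64, 125, 216 → 343.
Combining the parts gives [green 343].

[green 343]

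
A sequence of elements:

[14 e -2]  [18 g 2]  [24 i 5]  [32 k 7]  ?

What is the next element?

[42 m 8]

First coordinate: differences are 4, 6, 8, … (increasing by 2 each time); 14, 18, 24, 32 → 42.
Letter: letters move forward 2 places in the alphabet; e, g, i, k → m.
Third coordinate: -2, 2, 5, 7 → 8 (differences are 4, 3, 2, … (decreasing by 1 each time)).
Putting it together: [42 m 8].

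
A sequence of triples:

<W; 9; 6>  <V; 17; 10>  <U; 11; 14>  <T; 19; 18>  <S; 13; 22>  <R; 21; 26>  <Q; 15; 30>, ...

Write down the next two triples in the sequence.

<P; 23; 34>, <O; 17; 38>

Letter: letters move back 1 place in the alphabet, so W, V, U, T, S, R, Q → P → O.
Second part: alternating steps +8, −6, +8, −6, …; 9, 17, 11, 19, 13, 21, 15 → 23 → 17.
For the third part, +4 each step: 6, 10, 14, 18, 22, 26, 30 → 34 → 38.
So the next two triples are <P; 23; 34> and <O; 17; 38>.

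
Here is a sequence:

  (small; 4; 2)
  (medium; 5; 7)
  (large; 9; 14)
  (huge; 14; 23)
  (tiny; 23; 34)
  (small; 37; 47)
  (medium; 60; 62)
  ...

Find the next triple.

(large; 97; 79)

For the size, repeats small → medium → large → huge → tiny: small, medium, large, huge, tiny, small, medium → large.
Second slot: 4, 5, 9, 14, 23, 37, 60 → 97 (each term is the sum of the two before it).
Third slot goes 2, 7, 14, 23, 34, 47, 62 → 79 (differences are 5, 7, 9, … (increasing by 2 each time)).
Putting it together: (large; 97; 79).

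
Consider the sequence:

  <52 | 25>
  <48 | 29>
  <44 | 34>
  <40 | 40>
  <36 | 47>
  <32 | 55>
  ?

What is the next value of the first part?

28

First part goes 52, 48, 44, 40, 36, 32 → 28 (−4 each step).
For the second part, differences are 4, 5, 6, … (increasing by 1 each time): 25, 29, 34, 40, 47, 55 → 64.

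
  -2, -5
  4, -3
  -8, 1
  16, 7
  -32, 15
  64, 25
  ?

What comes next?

-128, 37

First coordinate goes -2, 4, -8, 16, -32, 64 → -128 (×(-2) each step).
Second coordinate: differences are 2, 4, 6, … (increasing by 2 each time); -5, -3, 1, 7, 15, 25 → 37.
Putting it together: -128, 37.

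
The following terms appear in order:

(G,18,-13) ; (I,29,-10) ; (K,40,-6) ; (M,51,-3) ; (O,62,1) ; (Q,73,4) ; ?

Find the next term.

For the letter, letters move forward 2 places in the alphabet: G, I, K, M, O, Q → S.
Second coordinate: 18, 29, 40, 51, 62, 73 → 84 (+11 each step).
Third coordinate goes -13, -10, -6, -3, 1, 4 → 8 (alternating steps +3, +4, +3, +4, …).
Putting it together: (S,84,8).

(S,84,8)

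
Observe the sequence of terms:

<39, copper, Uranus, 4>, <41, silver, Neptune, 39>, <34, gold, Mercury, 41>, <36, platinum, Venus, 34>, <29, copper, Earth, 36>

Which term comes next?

<31, silver, Mars, 29>

First coordinate: 39, 41, 34, 36, 29 → 31 (alternating steps +2, −7, +2, −7, …).
Metal — repeats copper → silver → gold → platinum: copper, silver, gold, platinum, copper → silver.
Planet — runs through the planets Mercury→Neptune: Uranus, Neptune, Mercury, Venus, Earth → Mars.
Fourth coordinate: 4, 39, 41, 34, 36 → 29 (always the previous value of the first coordinate).
Putting it together: <31, silver, Mars, 29>.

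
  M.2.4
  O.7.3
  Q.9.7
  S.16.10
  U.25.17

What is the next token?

Letter: M, O, Q, S, U → W (letters move forward 2 places in the alphabet).
Second component — each term is the sum of the two before it: 2, 7, 9, 16, 25 → 41.
Third component: each term is the sum of the two before it; 4, 3, 7, 10, 17 → 27.
Putting it together: W.41.27.

W.41.27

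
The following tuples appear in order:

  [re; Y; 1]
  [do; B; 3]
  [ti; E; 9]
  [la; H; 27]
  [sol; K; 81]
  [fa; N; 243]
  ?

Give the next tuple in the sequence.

Note: re, do, ti, la, sol, fa → mi (runs backward through the solfège scale do→ti).
Letter: Y, B, E, H, K, N → Q (letters move forward 3 places in the alphabet, wrapping Z→A).
Third slot: ×3 each step, so 1, 3, 9, 27, 81, 243 → 729.
Combining the parts gives [mi; Q; 729].

[mi; Q; 729]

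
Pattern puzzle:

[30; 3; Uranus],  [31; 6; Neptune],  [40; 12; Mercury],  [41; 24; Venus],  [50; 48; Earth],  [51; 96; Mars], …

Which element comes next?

First entry goes 30, 31, 40, 41, 50, 51 → 60 (alternating steps +1, +9, +1, +9, …).
Second entry goes 3, 6, 12, 24, 48, 96 → 192 (×2 each step).
Planet: Uranus, Neptune, Mercury, Venus, Earth, Mars → Jupiter (runs through the planets Mercury→Neptune).
Combining the parts gives [60; 192; Jupiter].

[60; 192; Jupiter]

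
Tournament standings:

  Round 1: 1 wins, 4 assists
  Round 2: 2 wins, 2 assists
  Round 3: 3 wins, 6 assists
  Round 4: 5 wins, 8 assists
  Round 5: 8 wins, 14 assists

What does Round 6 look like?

Wins: each term is the sum of the two before it; 1, 2, 3, 5, 8 → 13.
Assists goes 4, 2, 6, 8, 14 → 22 (each term is the sum of the two before it).
Combining the parts gives 13 wins, 22 assists.

13 wins, 22 assists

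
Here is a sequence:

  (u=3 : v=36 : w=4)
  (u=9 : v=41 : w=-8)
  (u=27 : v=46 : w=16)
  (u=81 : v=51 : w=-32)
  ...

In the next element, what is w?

64

W: ×(-2) each step, so 4, -8, 16, -32 → 64.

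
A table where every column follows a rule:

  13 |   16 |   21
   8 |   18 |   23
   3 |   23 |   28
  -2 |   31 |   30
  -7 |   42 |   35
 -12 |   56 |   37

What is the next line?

First component: −5 each step, so 13, 8, 3, -2, -7, -12 → -17.
Second component goes 16, 18, 23, 31, 42, 56 → 73 (differences are 2, 5, 8, … (increasing by 3 each time)).
Third component: 21, 23, 28, 30, 35, 37 → 42 (alternating steps +2, +5, +2, +5, …).
So the next line is -17  73  42.

-17  73  42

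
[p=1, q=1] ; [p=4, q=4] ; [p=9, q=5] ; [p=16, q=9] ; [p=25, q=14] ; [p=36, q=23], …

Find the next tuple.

[p=49, q=37]

P: perfect squares: 1², 2², 3², …, so 1, 4, 9, 16, 25, 36 → 49.
Q: each term is the sum of the two before it; 1, 4, 5, 9, 14, 23 → 37.
Putting it together: [p=49, q=37].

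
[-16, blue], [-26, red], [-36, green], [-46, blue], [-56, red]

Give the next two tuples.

[-66, green], [-76, blue]

First part: −10 each step, so -16, -26, -36, -46, -56 → -66 → -76.
Colour — repeats blue → red → green: blue, red, green, blue, red → green → blue.
So the next two tuples are [-66, green] and [-76, blue].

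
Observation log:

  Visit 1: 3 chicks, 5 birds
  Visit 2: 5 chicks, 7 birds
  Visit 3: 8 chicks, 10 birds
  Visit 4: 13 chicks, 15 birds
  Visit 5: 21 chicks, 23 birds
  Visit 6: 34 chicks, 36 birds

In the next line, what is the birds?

57

Chicks — each term is the sum of the two before it: 3, 5, 8, 13, 21, 34 → 55.
Birds: always 2 more than the chicks, so 5, 7, 10, 15, 23, 36 → 57.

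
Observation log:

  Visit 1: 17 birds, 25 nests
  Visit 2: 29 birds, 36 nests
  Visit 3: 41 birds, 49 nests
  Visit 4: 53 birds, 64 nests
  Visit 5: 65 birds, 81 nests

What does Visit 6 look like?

Birds: 17, 29, 41, 53, 65 → 77 (+12 each step).
For the nests, perfect squares: 5², 6², 7², …: 25, 36, 49, 64, 81 → 100.
Combining the parts gives 77 birds, 100 nests.

77 birds, 100 nests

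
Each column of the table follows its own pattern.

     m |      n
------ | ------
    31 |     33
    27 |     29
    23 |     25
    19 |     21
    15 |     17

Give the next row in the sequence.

Column m goes 31, 27, 23, 19, 15 → 11 (−4 each step).
Column n goes 33, 29, 25, 21, 17 → 13 (always 2 more than the column m).
Putting it together: 11  13.

11  13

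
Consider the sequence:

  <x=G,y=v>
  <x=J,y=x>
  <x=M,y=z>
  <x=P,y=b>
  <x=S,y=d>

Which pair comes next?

For the x, letters move forward 3 places in the alphabet: G, J, M, P, S → V.
Y — letters move forward 2 places in the alphabet, wrapping Z→A: v, x, z, b, d → f.
So the next pair is <x=V,y=f>.

<x=V,y=f>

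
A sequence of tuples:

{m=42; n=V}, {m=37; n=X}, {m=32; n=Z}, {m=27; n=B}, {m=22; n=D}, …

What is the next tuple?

M: −5 each step, so 42, 37, 32, 27, 22 → 17.
N — letters move forward 2 places in the alphabet, wrapping Z→A: V, X, Z, B, D → F.
Putting it together: {m=17; n=F}.

{m=17; n=F}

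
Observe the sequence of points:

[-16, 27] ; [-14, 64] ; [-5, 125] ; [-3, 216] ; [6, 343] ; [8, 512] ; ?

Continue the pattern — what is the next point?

[17, 729]

First value goes -16, -14, -5, -3, 6, 8 → 17 (alternating steps +2, +9, +2, +9, …).
Second value: 27, 64, 125, 216, 343, 512 → 729 (perfect cubes: 3³, 4³, 5³, …).
Putting it together: [17, 729].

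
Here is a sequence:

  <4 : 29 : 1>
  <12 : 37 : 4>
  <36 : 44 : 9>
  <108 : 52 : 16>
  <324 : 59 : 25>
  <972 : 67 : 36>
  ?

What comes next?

<2916 : 74 : 49>

First part: 4, 12, 36, 108, 324, 972 → 2916 (×3 each step).
Second part: alternating steps +8, +7, +8, +7, …; 29, 37, 44, 52, 59, 67 → 74.
Third part: perfect squares: 1², 2², 3², …; 1, 4, 9, 16, 25, 36 → 49.
So the next term is <2916 : 74 : 49>.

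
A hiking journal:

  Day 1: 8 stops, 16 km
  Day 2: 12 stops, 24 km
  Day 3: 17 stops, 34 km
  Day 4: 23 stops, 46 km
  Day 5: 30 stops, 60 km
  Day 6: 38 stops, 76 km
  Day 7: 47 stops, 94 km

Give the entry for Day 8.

Stops — differences are 4, 5, 6, … (increasing by 1 each time): 8, 12, 17, 23, 30, 38, 47 → 57.
Km goes 16, 24, 34, 46, 60, 76, 94 → 114 (always 2 × the stops).
Putting it together: 57 stops, 114 km.

57 stops, 114 km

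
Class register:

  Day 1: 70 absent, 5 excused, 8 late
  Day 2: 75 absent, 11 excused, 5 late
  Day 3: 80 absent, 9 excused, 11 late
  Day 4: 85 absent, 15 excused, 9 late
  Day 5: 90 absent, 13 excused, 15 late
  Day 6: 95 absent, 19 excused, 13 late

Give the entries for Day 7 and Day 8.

For the absent, +5 each step: 70, 75, 80, 85, 90, 95 → 100 → 105.
Excused goes 5, 11, 9, 15, 13, 19 → 17 → 23 (alternating steps +6, −2, +6, −2, …).
Late goes 8, 5, 11, 9, 15, 13 → 19 → 17 (always the previous value of the excused).
Putting the parts together: 100 absent, 17 excused, 19 late and then 105 absent, 23 excused, 17 late.

100 absent, 17 excused, 19 late; 105 absent, 23 excused, 17 late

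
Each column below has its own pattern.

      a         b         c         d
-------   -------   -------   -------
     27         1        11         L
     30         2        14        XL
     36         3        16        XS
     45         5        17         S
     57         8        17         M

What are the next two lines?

Column a goes 27, 30, 36, 45, 57 → 72 → 90 (differences are 3, 6, 9, … (increasing by 3 each time)).
For the column b, each term is the sum of the two before it: 1, 2, 3, 5, 8 → 13 → 21.
Column c — differences are 3, 2, 1, … (decreasing by 1 each time): 11, 14, 16, 17, 17 → 16 → 14.
Column d: L, XL, XS, S, M → L → XL (runs through clothing sizes XS→XL).
So the next two lines are 72  13  16  L and 90  21  14  XL.

72  13  16  L; 90  21  14  XL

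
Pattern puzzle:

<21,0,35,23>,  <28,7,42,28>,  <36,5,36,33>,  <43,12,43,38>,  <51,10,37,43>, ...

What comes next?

For the first coordinate, alternating steps +7, +8, +7, +8, …: 21, 28, 36, 43, 51 → 58.
Second coordinate: 0, 7, 5, 12, 10 → 17 (alternating steps +7, −2, +7, −2, …).
Third coordinate: 35, 42, 36, 43, 37 → 44 (alternating steps +7, −6, +7, −6, …).
Fourth coordinate: +5 each step; 23, 28, 33, 38, 43 → 48.
Combining the parts gives <58,17,44,48>.

<58,17,44,48>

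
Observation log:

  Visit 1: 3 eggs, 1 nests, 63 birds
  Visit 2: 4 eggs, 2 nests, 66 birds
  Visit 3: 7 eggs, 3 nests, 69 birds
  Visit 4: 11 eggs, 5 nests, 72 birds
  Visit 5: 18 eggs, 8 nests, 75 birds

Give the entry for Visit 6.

29 eggs, 13 nests, 78 birds

Eggs: each term is the sum of the two before it; 3, 4, 7, 11, 18 → 29.
Nests — each term is the sum of the two before it: 1, 2, 3, 5, 8 → 13.
Birds — +3 each step: 63, 66, 69, 72, 75 → 78.
Putting it together: 29 eggs, 13 nests, 78 birds.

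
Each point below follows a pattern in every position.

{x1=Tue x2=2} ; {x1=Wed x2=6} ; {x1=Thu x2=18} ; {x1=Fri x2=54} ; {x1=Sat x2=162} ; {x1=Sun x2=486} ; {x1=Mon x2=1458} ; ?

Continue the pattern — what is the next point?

{x1=Tue x2=4374}

X1: Tue, Wed, Thu, Fri, Sat, Sun, Mon → Tue (runs through the weekdays Mon→Sun).
X2: ×3 each step; 2, 6, 18, 54, 162, 486, 1458 → 4374.
Putting it together: {x1=Tue x2=4374}.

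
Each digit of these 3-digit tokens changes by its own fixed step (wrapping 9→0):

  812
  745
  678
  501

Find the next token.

434

First digit — −1 each step, mod 10: 8, 7, 6, 5 → 4.
Second digit — +3 each step, mod 10: 1, 4, 7, 0 → 3.
Third digit: +3 each step, mod 10; 2, 5, 8, 1 → 4.
So the next token is 434.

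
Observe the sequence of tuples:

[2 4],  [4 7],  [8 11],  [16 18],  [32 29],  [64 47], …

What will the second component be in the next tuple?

Second component goes 4, 7, 11, 18, 29, 47 → 76 (each term is the sum of the two before it).

76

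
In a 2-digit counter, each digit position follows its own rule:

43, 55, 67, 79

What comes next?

81

First digit: +1 each step, mod 10; 4, 5, 6, 7 → 8.
Second digit — +2 each step, mod 10: 3, 5, 7, 9 → 1.
So the next label is 81.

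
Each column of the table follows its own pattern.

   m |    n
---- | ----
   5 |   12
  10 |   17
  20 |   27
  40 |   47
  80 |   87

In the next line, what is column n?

Column m: 5, 10, 20, 40, 80 → 160 (×2 each step).
Column n: always 7 more than the column m; 12, 17, 27, 47, 87 → 167.

167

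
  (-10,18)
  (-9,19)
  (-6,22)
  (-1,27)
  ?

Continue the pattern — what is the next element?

(6,34)

First value: differences are 1, 3, 5, … (increasing by 2 each time); -10, -9, -6, -1 → 6.
Second value: 18, 19, 22, 27 → 34 (differences are 1, 3, 5, … (increasing by 2 each time)).
Putting it together: (6,34).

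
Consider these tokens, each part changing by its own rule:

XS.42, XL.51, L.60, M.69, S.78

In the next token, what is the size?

Size: XS, XL, L, M, S → XS (runs backward through clothing sizes XS→XL).
Second component: +9 each step; 42, 51, 60, 69, 78 → 87.

XS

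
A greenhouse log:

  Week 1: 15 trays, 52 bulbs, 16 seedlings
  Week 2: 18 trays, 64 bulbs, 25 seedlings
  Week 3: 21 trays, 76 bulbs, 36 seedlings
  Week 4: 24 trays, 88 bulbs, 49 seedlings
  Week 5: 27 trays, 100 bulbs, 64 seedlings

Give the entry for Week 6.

Trays — +3 each step: 15, 18, 21, 24, 27 → 30.
Bulbs — +12 each step: 52, 64, 76, 88, 100 → 112.
Seedlings — perfect squares: 4², 5², 6², …: 16, 25, 36, 49, 64 → 81.
Combining the parts gives 30 trays, 112 bulbs, 81 seedlings.

30 trays, 112 bulbs, 81 seedlings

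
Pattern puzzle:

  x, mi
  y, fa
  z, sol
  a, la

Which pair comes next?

Letter: letters move forward 1 place in the alphabet, wrapping Z→A, so x, y, z, a → b.
Note: mi, fa, sol, la → ti (runs through the solfège scale do→ti).
Putting it together: b, ti.

b, ti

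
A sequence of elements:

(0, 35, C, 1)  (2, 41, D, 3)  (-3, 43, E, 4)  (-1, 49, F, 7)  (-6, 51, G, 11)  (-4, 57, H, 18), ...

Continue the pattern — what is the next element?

First entry: alternating steps +2, −5, +2, −5, …; 0, 2, -3, -1, -6, -4 → -9.
Second entry: 35, 41, 43, 49, 51, 57 → 59 (alternating steps +6, +2, +6, +2, …).
Letter: letters move forward 1 place in the alphabet, so C, D, E, F, G, H → I.
Fourth entry: 1, 3, 4, 7, 11, 18 → 29 (each term is the sum of the two before it).
Combining the parts gives (-9, 59, I, 29).

(-9, 59, I, 29)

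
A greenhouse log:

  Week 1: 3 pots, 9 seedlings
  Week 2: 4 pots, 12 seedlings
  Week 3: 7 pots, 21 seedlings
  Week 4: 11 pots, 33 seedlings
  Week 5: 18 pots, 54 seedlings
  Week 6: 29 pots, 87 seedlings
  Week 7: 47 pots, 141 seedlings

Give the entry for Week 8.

76 pots, 228 seedlings

For the pots, each term is the sum of the two before it: 3, 4, 7, 11, 18, 29, 47 → 76.
Seedlings — always 3 × the pots: 9, 12, 21, 33, 54, 87, 141 → 228.
Putting it together: 76 pots, 228 seedlings.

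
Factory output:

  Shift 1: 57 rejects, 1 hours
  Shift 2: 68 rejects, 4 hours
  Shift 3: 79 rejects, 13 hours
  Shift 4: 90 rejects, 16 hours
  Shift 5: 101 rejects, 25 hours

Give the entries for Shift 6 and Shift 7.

112 rejects, 28 hours; 123 rejects, 37 hours

Rejects — +11 each step: 57, 68, 79, 90, 101 → 112 → 123.
Hours: alternating steps +3, +9, +3, +9, …; 1, 4, 13, 16, 25 → 28 → 37.
Putting the parts together: 112 rejects, 28 hours and then 123 rejects, 37 hours.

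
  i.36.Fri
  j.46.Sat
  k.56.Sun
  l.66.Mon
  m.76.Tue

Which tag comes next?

Letter: letters move forward 1 place in the alphabet, so i, j, k, l, m → n.
Second component: 36, 46, 56, 66, 76 → 86 (+10 each step).
Day — runs through the weekdays Mon→Sun: Fri, Sat, Sun, Mon, Tue → Wed.
Putting it together: n.86.Wed.

n.86.Wed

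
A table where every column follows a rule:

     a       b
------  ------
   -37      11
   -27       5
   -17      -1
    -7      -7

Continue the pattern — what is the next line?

3  -13

Column a: +10 each step; -37, -27, -17, -7 → 3.
Column b: −6 each step; 11, 5, -1, -7 → -13.
Putting it together: 3  -13.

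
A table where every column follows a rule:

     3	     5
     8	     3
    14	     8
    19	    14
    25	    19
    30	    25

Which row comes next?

For the first component, alternating steps +5, +6, +5, +6, …: 3, 8, 14, 19, 25, 30 → 36.
Second component goes 5, 3, 8, 14, 19, 25 → 30 (always the previous value of the first component).
Putting it together: 36  30.

36  30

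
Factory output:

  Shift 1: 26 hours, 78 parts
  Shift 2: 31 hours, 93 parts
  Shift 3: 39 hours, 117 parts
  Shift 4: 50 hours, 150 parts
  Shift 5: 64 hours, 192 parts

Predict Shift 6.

81 hours, 243 parts

Hours goes 26, 31, 39, 50, 64 → 81 (differences are 5, 8, 11, … (increasing by 3 each time)).
Parts: 78, 93, 117, 150, 192 → 243 (always 3 × the hours).
Combining the parts gives 81 hours, 243 parts.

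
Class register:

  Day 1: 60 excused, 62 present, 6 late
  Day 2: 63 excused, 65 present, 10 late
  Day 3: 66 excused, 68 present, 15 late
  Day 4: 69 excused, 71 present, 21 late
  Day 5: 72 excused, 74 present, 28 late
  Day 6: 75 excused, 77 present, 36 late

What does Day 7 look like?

Excused: 60, 63, 66, 69, 72, 75 → 78 (+3 each step).
Present: 62, 65, 68, 71, 74, 77 → 80 (+3 each step).
Late goes 6, 10, 15, 21, 28, 36 → 45 (differences are 4, 5, 6, … (increasing by 1 each time)).
Putting it together: 78 excused, 80 present, 45 late.

78 excused, 80 present, 45 late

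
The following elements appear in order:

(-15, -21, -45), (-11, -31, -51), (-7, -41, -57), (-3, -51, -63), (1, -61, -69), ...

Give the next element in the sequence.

(5, -71, -75)

First component: +4 each step, so -15, -11, -7, -3, 1 → 5.
Second component — −10 each step: -21, -31, -41, -51, -61 → -71.
Third component: -45, -51, -57, -63, -69 → -75 (−6 each step).
Combining the parts gives (5, -71, -75).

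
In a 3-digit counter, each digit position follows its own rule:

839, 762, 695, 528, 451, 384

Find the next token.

217

First digit: −1 each step, mod 10, so 8, 7, 6, 5, 4, 3 → 2.
Second digit: +3 each step, mod 10; 3, 6, 9, 2, 5, 8 → 1.
Third digit: +3 each step, mod 10; 9, 2, 5, 8, 1, 4 → 7.
Combining the parts gives 217.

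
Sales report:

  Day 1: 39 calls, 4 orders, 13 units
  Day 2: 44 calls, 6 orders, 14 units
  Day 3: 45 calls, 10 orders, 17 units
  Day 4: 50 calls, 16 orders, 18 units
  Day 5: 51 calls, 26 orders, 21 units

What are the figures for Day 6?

56 calls, 42 orders, 22 units

Calls: alternating steps +5, +1, +5, +1, …; 39, 44, 45, 50, 51 → 56.
Orders: each term is the sum of the two before it, so 4, 6, 10, 16, 26 → 42.
For the units, alternating steps +1, +3, +1, +3, …: 13, 14, 17, 18, 21 → 22.
So the next record is 56 calls, 42 orders, 22 units.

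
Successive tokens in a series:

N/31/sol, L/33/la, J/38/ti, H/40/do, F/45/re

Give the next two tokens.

Letter — letters move back 2 places in the alphabet: N, L, J, H, F → D → B.
For the second component, alternating steps +2, +5, +2, +5, …: 31, 33, 38, 40, 45 → 47 → 52.
Note: runs through the solfège scale do→ti, so sol, la, ti, do, re → mi → fa.
So the next two tokens are D/47/mi and B/52/fa.

D/47/mi then B/52/fa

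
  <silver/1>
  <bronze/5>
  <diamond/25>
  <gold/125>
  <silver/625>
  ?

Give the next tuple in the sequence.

Rank — repeats silver → bronze → diamond → gold: silver, bronze, diamond, gold, silver → bronze.
Second value goes 1, 5, 25, 125, 625 → 3125 (×5 each step).
So the next tuple is <bronze/3125>.

<bronze/3125>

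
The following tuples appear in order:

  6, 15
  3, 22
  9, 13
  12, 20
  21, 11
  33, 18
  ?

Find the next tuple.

For the first component, each term is the sum of the two before it: 6, 3, 9, 12, 21, 33 → 54.
For the second component, alternating steps +7, −9, +7, −9, …: 15, 22, 13, 20, 11, 18 → 9.
Combining the parts gives 54, 9.

54, 9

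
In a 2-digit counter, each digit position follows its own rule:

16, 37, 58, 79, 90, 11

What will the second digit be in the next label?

Second digit: +1 each step, mod 10; 6, 7, 8, 9, 0, 1 → 2.

2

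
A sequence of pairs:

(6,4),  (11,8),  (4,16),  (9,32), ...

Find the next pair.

First coordinate: alternating steps +5, −7, +5, −7, …; 6, 11, 4, 9 → 2.
Second coordinate: ×2 each step; 4, 8, 16, 32 → 64.
Combining the parts gives (2,64).

(2,64)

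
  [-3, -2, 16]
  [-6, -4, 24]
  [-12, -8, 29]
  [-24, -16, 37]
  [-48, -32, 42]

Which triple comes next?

First value: -3, -6, -12, -24, -48 → -96 (×2 each step).
Second value — ×2 each step: -2, -4, -8, -16, -32 → -64.
Third value goes 16, 24, 29, 37, 42 → 50 (alternating steps +8, +5, +8, +5, …).
Combining the parts gives [-96, -64, 50].

[-96, -64, 50]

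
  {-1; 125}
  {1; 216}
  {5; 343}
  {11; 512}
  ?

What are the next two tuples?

First coordinate: differences are 2, 4, 6, … (increasing by 2 each time); -1, 1, 5, 11 → 19 → 29.
Second coordinate goes 125, 216, 343, 512 → 729 → 1000 (perfect cubes: 5³, 6³, 7³, …).
So the next two tuples are {19; 729} and {29; 1000}.

{19; 729}, {29; 1000}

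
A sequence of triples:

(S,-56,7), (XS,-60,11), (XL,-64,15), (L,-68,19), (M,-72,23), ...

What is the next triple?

Size goes S, XS, XL, L, M → S (runs backward through clothing sizes XS→XL).
Second coordinate: −4 each step; -56, -60, -64, -68, -72 → -76.
Third coordinate: together with the second coordinate always sums to -49, so 7, 11, 15, 19, 23 → 27.
Combining the parts gives (S,-76,27).

(S,-76,27)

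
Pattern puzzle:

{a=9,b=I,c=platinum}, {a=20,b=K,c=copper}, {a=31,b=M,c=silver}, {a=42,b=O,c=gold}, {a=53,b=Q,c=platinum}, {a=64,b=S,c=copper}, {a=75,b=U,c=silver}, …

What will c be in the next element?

For the a, +11 each step: 9, 20, 31, 42, 53, 64, 75 → 86.
B: I, K, M, O, Q, S, U → W (letters move forward 2 places in the alphabet).
C: platinum, copper, silver, gold, platinum, copper, silver → gold (repeats platinum → copper → silver → gold).

gold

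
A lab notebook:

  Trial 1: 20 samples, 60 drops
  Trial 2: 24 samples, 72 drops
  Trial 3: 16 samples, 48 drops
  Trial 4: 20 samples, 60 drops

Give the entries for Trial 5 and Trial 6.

Samples goes 20, 24, 16, 20 → 12 → 16 (alternating steps +4, −8, +4, −8, …).
Drops goes 60, 72, 48, 60 → 36 → 48 (always 3 × the samples).
Putting the parts together: 12 samples, 36 drops and then 16 samples, 48 drops.

12 samples, 36 drops; 16 samples, 48 drops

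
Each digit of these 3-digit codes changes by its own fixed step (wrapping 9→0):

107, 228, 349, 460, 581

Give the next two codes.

602, 723

First digit goes 1, 2, 3, 4, 5 → 6 → 7 (+1 each step, mod 10).
For the second digit, +2 each step, mod 10: 0, 2, 4, 6, 8 → 0 → 2.
Third digit: +1 each step, mod 10; 7, 8, 9, 0, 1 → 2 → 3.
Putting the parts together: 602 and then 723.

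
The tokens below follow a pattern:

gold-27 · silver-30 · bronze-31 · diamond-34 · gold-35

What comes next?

silver-38

For the rank, repeats gold → silver → bronze → diamond: gold, silver, bronze, diamond, gold → silver.
Second component — alternating steps +3, +1, +3, +1, …: 27, 30, 31, 34, 35 → 38.
Combining the parts gives silver-38.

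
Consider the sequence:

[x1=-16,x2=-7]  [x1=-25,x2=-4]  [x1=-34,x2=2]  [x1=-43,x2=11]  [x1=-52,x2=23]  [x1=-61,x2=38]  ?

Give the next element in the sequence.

X1 goes -16, -25, -34, -43, -52, -61 → -70 (−9 each step).
X2: differences are 3, 6, 9, … (increasing by 3 each time), so -7, -4, 2, 11, 23, 38 → 56.
Putting it together: [x1=-70,x2=56].

[x1=-70,x2=56]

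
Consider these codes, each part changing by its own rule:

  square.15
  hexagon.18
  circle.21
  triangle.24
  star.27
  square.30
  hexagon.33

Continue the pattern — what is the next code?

circle.36

Shape: repeats square → hexagon → circle → triangle → star; square, hexagon, circle, triangle, star, square, hexagon → circle.
Second component: +3 each step; 15, 18, 21, 24, 27, 30, 33 → 36.
So the next code is circle.36.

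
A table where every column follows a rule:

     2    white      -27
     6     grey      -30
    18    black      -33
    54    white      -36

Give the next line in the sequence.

162  grey  -39

For the first component, ×3 each step: 2, 6, 18, 54 → 162.
For the shade, repeats white → grey → black: white, grey, black, white → grey.
Third component goes -27, -30, -33, -36 → -39 (−3 each step).
So the next line is 162  grey  -39.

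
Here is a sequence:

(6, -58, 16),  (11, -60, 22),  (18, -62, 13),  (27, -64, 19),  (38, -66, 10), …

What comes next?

(51, -68, 16)

First component: differences are 5, 7, 9, … (increasing by 2 each time), so 6, 11, 18, 27, 38 → 51.
Second component — −2 each step: -58, -60, -62, -64, -66 → -68.
For the third component, alternating steps +6, −9, +6, −9, …: 16, 22, 13, 19, 10 → 16.
Combining the parts gives (51, -68, 16).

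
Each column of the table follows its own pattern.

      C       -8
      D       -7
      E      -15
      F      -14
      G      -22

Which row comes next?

Letter: letters move forward 1 place in the alphabet, so C, D, E, F, G → H.
Second component: -8, -7, -15, -14, -22 → -21 (alternating steps +1, −8, +1, −8, …).
Combining the parts gives H  -21.

H  -21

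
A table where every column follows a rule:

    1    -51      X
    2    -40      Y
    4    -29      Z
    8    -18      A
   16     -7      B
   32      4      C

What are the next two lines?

First component: 1, 2, 4, 8, 16, 32 → 64 → 128 (×2 each step).
Second component — +11 each step: -51, -40, -29, -18, -7, 4 → 15 → 26.
Letter — letters move forward 1 place in the alphabet, wrapping Z→A: X, Y, Z, A, B, C → D → E.
So the next two lines are 64  15  D and 128  26  E.

64  15  D; 128  26  E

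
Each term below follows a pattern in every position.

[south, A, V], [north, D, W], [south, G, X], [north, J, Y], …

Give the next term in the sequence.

[south, M, Z]

Direction: south, north, south, north → south (alternates south ↔ north).
First letter: A, D, G, J → M (letters move forward 3 places in the alphabet).
Second letter: letters move forward 1 place in the alphabet; V, W, X, Y → Z.
Combining the parts gives [south, M, Z].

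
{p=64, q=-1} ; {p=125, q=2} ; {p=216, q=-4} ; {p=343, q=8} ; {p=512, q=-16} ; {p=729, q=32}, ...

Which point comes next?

{p=1000, q=-64}

P: 64, 125, 216, 343, 512, 729 → 1000 (perfect cubes: 4³, 5³, 6³, …).
Q goes -1, 2, -4, 8, -16, 32 → -64 (×(-2) each step).
So the next point is {p=1000, q=-64}.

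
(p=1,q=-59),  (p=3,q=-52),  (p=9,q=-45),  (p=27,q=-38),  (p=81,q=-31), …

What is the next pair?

(p=243,q=-24)

P: ×3 each step; 1, 3, 9, 27, 81 → 243.
Q goes -59, -52, -45, -38, -31 → -24 (+7 each step).
Combining the parts gives (p=243,q=-24).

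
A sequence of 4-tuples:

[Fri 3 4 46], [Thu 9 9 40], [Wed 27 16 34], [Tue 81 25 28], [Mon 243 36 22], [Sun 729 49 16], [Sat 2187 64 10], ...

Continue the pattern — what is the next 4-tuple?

Day: Fri, Thu, Wed, Tue, Mon, Sun, Sat → Fri (runs backward through the weekdays Mon→Sun).
Second slot: ×3 each step; 3, 9, 27, 81, 243, 729, 2187 → 6561.
Third slot goes 4, 9, 16, 25, 36, 49, 64 → 81 (perfect squares: 2², 3², 4², …).
Fourth slot — −6 each step: 46, 40, 34, 28, 22, 16, 10 → 4.
So the next 4-tuple is [Fri 6561 81 4].

[Fri 6561 81 4]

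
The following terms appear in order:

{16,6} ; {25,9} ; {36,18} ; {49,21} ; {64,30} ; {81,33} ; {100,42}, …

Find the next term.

First part: 16, 25, 36, 49, 64, 81, 100 → 121 (perfect squares: 4², 5², 6², …).
Second part — alternating steps +3, +9, +3, +9, …: 6, 9, 18, 21, 30, 33, 42 → 45.
So the next term is {121,45}.

{121,45}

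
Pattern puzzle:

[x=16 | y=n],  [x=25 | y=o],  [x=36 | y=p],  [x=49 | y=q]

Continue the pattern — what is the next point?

[x=64 | y=r]

For the x, perfect squares: 4², 5², 6², …: 16, 25, 36, 49 → 64.
Y: n, o, p, q → r (letters move forward 1 place in the alphabet).
Combining the parts gives [x=64 | y=r].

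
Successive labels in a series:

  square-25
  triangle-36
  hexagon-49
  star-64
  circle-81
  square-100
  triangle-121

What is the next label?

hexagon-144

Shape — repeats square → triangle → hexagon → star → circle: square, triangle, hexagon, star, circle, square, triangle → hexagon.
Second component: 25, 36, 49, 64, 81, 100, 121 → 144 (perfect squares: 5², 6², 7², …).
So the next label is hexagon-144.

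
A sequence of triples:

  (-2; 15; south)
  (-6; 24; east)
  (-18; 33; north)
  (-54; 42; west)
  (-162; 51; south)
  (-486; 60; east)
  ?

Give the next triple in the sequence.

(-1458; 69; north)

First coordinate: -2, -6, -18, -54, -162, -486 → -1458 (×3 each step).
Second coordinate: +9 each step, so 15, 24, 33, 42, 51, 60 → 69.
Direction goes south, east, north, west, south, east → north (repeats south → east → north → west).
So the next triple is (-1458; 69; north).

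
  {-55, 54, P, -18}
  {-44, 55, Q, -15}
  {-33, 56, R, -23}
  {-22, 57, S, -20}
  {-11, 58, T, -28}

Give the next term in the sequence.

{0, 59, U, -25}

First component: -55, -44, -33, -22, -11 → 0 (+11 each step).
Second component: +1 each step; 54, 55, 56, 57, 58 → 59.
Letter: letters move forward 1 place in the alphabet; P, Q, R, S, T → U.
Fourth component goes -18, -15, -23, -20, -28 → -25 (alternating steps +3, −8, +3, −8, …).
So the next term is {0, 59, U, -25}.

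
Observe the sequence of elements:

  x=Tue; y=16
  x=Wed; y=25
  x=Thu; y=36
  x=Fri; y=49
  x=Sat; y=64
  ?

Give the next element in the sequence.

For the x, runs through the weekdays Mon→Sun: Tue, Wed, Thu, Fri, Sat → Sun.
Y: perfect squares: 4², 5², 6², …; 16, 25, 36, 49, 64 → 81.
Putting it together: x=Sun; y=81.

x=Sun; y=81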